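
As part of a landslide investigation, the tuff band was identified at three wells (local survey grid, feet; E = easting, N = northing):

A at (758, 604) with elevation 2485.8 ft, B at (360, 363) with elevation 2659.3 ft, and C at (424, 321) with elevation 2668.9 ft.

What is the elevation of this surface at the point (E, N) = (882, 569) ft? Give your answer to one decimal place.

2482.9 ft

Let the plane be z = a·E + b·N + c.
B−A: −398a − 241b = 173.5;  C−A: −334a − 283b = 183.1.
Solving gives a = −0.15474, b = −0.46437.
Then c = 2485.8 − a·758 − b·604 = 2883.57.
At (882, 569): z = −136.5 − 264.2 + 2883.57 = 2482.9 ft.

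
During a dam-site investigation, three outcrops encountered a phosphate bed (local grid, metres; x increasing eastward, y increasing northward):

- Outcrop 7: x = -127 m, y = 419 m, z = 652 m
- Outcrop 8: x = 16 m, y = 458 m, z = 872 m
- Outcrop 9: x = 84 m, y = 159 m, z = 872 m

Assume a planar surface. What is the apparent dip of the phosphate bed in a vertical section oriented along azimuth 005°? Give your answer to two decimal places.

Let the plane be z = a·x + b·y + c.
Outcrop 8−Outcrop 7: 143a + 39b = 220;  Outcrop 9−Outcrop 7: 211a − 260b = 220.
Solving gives a = 1.44861, b = 0.32945.
Unit vector along 005° is (sin 5°, cos 5°) = (0.0872, 0.9962).
Slope in that direction = a·(0.0872) + b·(0.9962) = 0.45445.
Apparent dip = arctan|0.45445| = 24.44° (true dip is 56.1°, so apparent ≤ true as expected).

24.44°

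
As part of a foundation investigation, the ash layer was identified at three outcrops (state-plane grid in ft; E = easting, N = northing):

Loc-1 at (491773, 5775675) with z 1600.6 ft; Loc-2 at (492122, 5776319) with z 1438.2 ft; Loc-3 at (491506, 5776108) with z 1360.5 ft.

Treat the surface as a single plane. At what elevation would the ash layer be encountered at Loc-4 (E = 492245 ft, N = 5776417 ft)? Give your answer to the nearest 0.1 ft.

1431.7 ft

Let the plane be z = a·E + b·N + c.
Loc-2−Loc-1: 349a + 644b = −162.4;  Loc-3−Loc-1: −267a + 433b = −240.1.
Solving gives a = 0.260954297, b = −0.393591692.
Then c = 1600.6 − a·491773 − b·5775675 = 2146528.02.
At (492245, 5776417): z = 128453.4 − 2273549.7 + 2146528.02 = 1431.7 ft.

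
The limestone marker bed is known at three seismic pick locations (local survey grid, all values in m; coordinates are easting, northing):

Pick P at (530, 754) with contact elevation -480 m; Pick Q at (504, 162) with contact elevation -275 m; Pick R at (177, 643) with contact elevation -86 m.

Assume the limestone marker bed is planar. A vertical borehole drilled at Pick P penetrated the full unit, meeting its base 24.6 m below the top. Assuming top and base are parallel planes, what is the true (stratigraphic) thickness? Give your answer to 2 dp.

16.84 m

Let the plane be z = a·easting + b·northing + c.
Pick Q−Pick P: −26a − 592b = 205;  Pick R−Pick P: −353a − 111b = 394.
Solving gives a = −1.02136, b = −0.30143.
|∇z| = √(a²+b²) = 1.06491, so dip δ = arctan(1.06491) = 46.80°.
True thickness = vertical thickness × cos δ = 24.6 × cos 46.80° = 16.84 m.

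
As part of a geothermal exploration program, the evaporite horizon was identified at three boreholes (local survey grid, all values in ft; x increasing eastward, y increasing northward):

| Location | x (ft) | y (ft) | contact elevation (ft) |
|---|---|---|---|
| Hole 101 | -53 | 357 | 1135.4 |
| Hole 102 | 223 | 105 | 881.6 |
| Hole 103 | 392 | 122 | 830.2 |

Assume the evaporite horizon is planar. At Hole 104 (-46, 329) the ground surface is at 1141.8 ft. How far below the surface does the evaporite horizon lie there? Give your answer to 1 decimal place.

26.0 ft

Let the plane be z = a·x + b·y + c.
Hole 102−Hole 101: 276a − 252b = −253.8;  Hole 103−Hole 101: 445a − 235b = −305.2.
Solving gives a = −0.36522, b = 0.60714.
Then c = 1135.4 − a·-53 − b·357 = 899.29.
At (-46, 329): z_contact = 16.80 + 199.75 + 899.29 = 1115.84 ft.
Depth below ground = 1141.8 − 1115.84 = 26.0 ft.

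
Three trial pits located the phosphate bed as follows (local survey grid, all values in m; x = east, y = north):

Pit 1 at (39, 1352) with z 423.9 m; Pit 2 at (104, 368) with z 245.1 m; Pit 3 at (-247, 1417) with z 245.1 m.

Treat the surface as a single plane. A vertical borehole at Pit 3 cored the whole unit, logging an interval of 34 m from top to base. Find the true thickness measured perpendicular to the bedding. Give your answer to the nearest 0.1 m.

Let the plane be z = a·x + b·y + c.
Pit 2−Pit 1: 65a − 984b = −178.8;  Pit 3−Pit 1: −286a + 65b = −178.8.
Solving gives a = 0.67663, b = 0.22640.
|∇z| = √(a²+b²) = 0.71350, so dip δ = arctan(0.71350) = 35.51°.
True thickness = vertical thickness × cos δ = 34 × cos 35.51° = 27.7 m.

27.7 m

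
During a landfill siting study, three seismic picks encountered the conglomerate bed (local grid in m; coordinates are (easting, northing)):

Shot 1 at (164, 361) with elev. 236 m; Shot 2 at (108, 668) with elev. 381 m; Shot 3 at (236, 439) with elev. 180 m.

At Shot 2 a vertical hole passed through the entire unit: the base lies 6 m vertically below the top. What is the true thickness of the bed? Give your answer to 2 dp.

Two edge vectors: Shot 1→Shot 2 = (-56, 307, 145), Shot 1→Shot 3 = (72, 78, -56).
Normal n = (Shot 1→Shot 2) × (Shot 1→Shot 3) = (-28502, 7304, -26472).
So ∂z/∂E = −n_x/n_z = −1.07668 and ∂z/∂N = −n_y/n_z = 0.27591.
|∇z| = √(a²+b²) = 1.11148, so dip δ = arctan(1.11148) = 48.02°.
True thickness = vertical thickness × cos δ = 6 × cos 48.02° = 4.01 m.

4.01 m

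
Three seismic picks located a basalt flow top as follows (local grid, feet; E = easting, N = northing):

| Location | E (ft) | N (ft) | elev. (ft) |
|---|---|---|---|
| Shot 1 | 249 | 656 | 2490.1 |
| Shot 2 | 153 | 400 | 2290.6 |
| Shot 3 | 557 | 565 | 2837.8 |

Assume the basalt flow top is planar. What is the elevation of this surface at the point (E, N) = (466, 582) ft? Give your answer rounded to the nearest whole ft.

Two edge vectors: Shot 1→Shot 2 = (-96, -256, -199.5), Shot 1→Shot 3 = (308, -91, 347.7).
Normal n = (Shot 1→Shot 2) × (Shot 1→Shot 3) = (-107165.7, -28066.8, 87584).
So ∂z/∂E = −n_x/n_z = 1.22358 and ∂z/∂N = −n_y/n_z = 0.32046.
Intercept c from Shot 1: 2490.1 − 304.67 − 210.22 = 1975.21.
At (466, 582): z = 570.2 + 186.5 + 1975.21 = 2731.9 ft.

2732 ft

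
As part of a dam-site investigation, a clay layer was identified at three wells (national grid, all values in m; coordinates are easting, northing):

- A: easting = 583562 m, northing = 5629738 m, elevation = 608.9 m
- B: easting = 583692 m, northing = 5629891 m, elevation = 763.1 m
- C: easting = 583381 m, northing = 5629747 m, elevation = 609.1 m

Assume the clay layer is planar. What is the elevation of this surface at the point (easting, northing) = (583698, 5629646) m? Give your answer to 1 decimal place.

526.2 m

Let the plane be z = a·easting + b·northing + c.
B−A: 130a + 153b = 154.2;  C−A: −181a + 9b = 0.2.
Solving gives a = 0.047022139, b = 0.967889686.
Then c = 608.9 − a·583562 − b·5629738 = −5475796.78.
At (583698, 5629646): z = 27446.7 + 5448876.3 − 5475796.78 = 526.2 m.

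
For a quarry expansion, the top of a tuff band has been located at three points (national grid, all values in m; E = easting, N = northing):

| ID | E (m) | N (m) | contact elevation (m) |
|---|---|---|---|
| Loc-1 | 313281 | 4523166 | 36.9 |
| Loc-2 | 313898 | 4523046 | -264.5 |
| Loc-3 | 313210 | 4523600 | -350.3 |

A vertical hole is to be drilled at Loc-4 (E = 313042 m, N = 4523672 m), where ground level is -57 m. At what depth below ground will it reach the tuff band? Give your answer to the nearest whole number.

251 m

Two edge vectors: Loc-1→Loc-2 = (617, -120, -301.4), Loc-1→Loc-3 = (-71, 434, -387.2).
Normal n = (Loc-1→Loc-2) × (Loc-1→Loc-3) = (177271.6, 260301.8, 259258).
So ∂z/∂E = −n_x/n_z = −0.68376521 and ∂z/∂N = −n_y/n_z = −1.00402611.
Intercept c from Loc-1: 36.9 + 214210.65 + 4541376.74 = 4755624.29.
At (313042, 4523672): z_contact = −214047.2 − 4541884.8 + 4755624.29 = -307.7 m.
Depth below ground = -57 − (-307.7) = 251 m.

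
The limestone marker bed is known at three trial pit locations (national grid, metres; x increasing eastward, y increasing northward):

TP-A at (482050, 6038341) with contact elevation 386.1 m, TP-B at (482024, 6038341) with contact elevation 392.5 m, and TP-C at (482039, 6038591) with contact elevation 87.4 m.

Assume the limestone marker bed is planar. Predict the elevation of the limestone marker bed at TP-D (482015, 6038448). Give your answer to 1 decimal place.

Let the plane be z = a·x + b·y + c.
TP-B−TP-A: −26a + 0b = 6.4;  TP-C−TP-A: −11a + 250b = −298.7.
Solving gives a = −0.246153846, b = −1.205630769.
Then c = 386.1 − a·482050 − b·6038341 = 7399054.27.
At (482015, 6038448): z = −118649.8 − 7280138.7 + 7399054.27 = 265.7 m.

265.7 m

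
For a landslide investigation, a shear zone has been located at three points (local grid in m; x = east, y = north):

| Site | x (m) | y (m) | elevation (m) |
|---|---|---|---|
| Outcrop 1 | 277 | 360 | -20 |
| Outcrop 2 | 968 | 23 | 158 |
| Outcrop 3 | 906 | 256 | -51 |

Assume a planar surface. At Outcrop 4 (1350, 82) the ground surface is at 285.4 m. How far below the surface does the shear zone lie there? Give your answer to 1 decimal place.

Let the plane be z = a·x + b·y + c.
Outcrop 2−Outcrop 1: 691a − 337b = 178;  Outcrop 3−Outcrop 1: 629a − 104b = −31.
Solving gives a = −0.206689, b = −0.951995.
Then c = -20 − a·277 − b·360 = 379.97.
At (1350, 82): z_contact = −279.03 − 78.06 + 379.97 = 22.88 m.
Depth below ground = 285.4 − 22.88 = 262.5 m.

262.5 m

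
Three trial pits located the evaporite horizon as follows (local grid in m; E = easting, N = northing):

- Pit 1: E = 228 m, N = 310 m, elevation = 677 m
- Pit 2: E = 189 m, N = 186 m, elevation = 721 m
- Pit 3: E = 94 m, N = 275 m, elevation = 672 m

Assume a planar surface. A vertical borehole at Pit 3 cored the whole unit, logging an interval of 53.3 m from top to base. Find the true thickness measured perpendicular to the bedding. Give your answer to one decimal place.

Two edge vectors: Pit 1→Pit 2 = (-39, -124, 44), Pit 1→Pit 3 = (-134, -35, -5).
Normal n = (Pit 1→Pit 2) × (Pit 1→Pit 3) = (2160, -6091, -15251).
So ∂z/∂E = −n_x/n_z = 0.14163 and ∂z/∂N = −n_y/n_z = −0.39938.
|∇z| = √(a²+b²) = 0.42375, so dip δ = arctan(0.42375) = 22.96°.
True thickness = vertical thickness × cos δ = 53.3 × cos 22.96° = 49.1 m.

49.1 m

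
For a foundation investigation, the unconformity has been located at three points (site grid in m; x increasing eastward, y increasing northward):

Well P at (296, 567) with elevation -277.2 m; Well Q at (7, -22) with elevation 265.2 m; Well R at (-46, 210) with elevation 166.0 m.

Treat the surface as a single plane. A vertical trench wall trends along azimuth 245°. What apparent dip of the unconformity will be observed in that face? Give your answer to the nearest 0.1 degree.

Two edge vectors: Well P→Well Q = (-289, -589, 542.4), Well P→Well R = (-342, -357, 443.2).
Normal n = (Well P→Well Q) × (Well P→Well R) = (-67408, -57416, -98265).
So ∂z/∂x = −n_x/n_z = −0.68598 and ∂z/∂y = −n_y/n_z = −0.58430.
Unit vector along 245° is (sin 245°, cos 245°) = (-0.9063, -0.4226).
Slope in that direction = a·(-0.9063) + b·(-0.4226) = 0.86865.
Apparent dip = arctan|0.86865| = 41.0° (true dip is 42.0°, so apparent ≤ true as expected).

41.0°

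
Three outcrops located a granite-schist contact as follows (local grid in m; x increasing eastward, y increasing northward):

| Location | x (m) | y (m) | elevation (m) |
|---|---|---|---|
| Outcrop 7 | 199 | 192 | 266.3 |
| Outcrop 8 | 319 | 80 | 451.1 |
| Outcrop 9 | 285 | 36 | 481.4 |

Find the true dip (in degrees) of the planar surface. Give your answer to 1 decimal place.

50.4°

Two edge vectors: Outcrop 7→Outcrop 8 = (120, -112, 184.8), Outcrop 7→Outcrop 9 = (86, -156, 215.1).
Normal n = (Outcrop 7→Outcrop 8) × (Outcrop 7→Outcrop 9) = (4737.6, -9919.2, -9088).
So ∂z/∂x = −n_x/n_z = 0.52130 and ∂z/∂y = −n_y/n_z = −1.09146.
Gradient magnitude |∇z| = √(a² + b²) = √(0.27176 + 1.19129) = 1.20956.
True dip = arctan(1.20956) = 50.4°, dipping toward NNW (azimuth ≈ 334°).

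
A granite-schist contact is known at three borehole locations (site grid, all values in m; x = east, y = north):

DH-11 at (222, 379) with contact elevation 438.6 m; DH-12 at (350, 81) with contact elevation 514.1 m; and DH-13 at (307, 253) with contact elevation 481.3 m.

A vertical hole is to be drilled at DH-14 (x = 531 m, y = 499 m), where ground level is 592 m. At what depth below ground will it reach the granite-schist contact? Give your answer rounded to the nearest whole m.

58 m

Let the plane be z = a·x + b·y + c.
DH-12−DH-11: 128a − 298b = 75.5;  DH-13−DH-11: 85a − 126b = 42.7.
Solving gives a = 0.34901, b = −0.10344.
Then c = 438.6 − a·222 − b·379 = 400.33.
At (531, 499): z_contact = 185.3 − 51.6 + 400.33 = 534.0 m.
Depth below ground = 592 − 534.0 = 58 m.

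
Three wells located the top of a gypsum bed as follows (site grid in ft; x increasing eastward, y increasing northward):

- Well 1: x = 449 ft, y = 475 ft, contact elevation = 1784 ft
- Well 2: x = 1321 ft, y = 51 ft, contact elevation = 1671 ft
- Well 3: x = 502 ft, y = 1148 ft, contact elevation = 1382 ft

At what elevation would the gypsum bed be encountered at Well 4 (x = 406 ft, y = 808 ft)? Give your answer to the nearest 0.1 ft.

1613.1 ft

Two edge vectors: Well 1→Well 2 = (872, -424, -113), Well 1→Well 3 = (53, 673, -402).
Normal n = (Well 1→Well 2) × (Well 1→Well 3) = (246497, 344555, 609328).
So ∂z/∂x = −n_x/n_z = −0.404539 and ∂z/∂y = −n_y/n_z = −0.565467.
Intercept c from Well 1: 1784 + 181.64 + 268.60 = 2234.23.
At (406, 808): z = −164.2 − 456.9 + 2234.23 = 1613.1 ft.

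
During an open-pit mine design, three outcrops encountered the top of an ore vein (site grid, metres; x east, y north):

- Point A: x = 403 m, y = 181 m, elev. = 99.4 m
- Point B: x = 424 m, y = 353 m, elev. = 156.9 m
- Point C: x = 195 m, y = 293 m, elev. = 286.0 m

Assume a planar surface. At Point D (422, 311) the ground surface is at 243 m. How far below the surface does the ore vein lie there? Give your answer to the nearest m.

Two edge vectors: Point A→Point B = (21, 172, 57.5), Point A→Point C = (-208, 112, 186.6).
Normal n = (Point A→Point B) × (Point A→Point C) = (25655.2, -15878.6, 38128).
So ∂z/∂x = −n_x/n_z = −0.67287 and ∂z/∂y = −n_y/n_z = 0.41646.
Intercept c from Point A: 99.4 + 271.17 − 75.38 = 295.19.
At (422, 311): z_contact = −284.0 + 129.5 + 295.19 = 140.8 m.
Depth below ground = 243 − 140.8 = 102 m.

102 m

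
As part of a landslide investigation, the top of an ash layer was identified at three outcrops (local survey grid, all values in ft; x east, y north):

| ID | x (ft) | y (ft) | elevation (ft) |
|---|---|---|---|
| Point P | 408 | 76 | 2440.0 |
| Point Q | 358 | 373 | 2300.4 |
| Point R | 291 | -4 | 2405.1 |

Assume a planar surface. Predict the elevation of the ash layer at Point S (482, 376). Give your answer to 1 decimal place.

2368.2 ft

Two edge vectors: Point P→Point Q = (-50, 297, -139.6), Point P→Point R = (-117, -80, -34.9).
Normal n = (Point P→Point Q) × (Point P→Point R) = (-21533.3, 14588.2, 38749).
So ∂z/∂x = −n_x/n_z = 0.55571 and ∂z/∂y = −n_y/n_z = −0.37648.
Intercept c from Point P: 2440 − 226.73 + 28.61 = 2241.88.
At (482, 376): z = 267.9 − 141.6 + 2241.88 = 2368.2 ft.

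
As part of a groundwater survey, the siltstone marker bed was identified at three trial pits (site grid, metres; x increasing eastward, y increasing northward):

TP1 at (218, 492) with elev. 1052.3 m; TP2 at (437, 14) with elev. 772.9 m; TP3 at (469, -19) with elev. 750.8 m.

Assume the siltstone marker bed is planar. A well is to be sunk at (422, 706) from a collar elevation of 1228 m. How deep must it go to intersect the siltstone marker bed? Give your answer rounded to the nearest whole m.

101 m

Two edge vectors: TP1→TP2 = (219, -478, -279.4), TP1→TP3 = (251, -511, -301.5).
Normal n = (TP1→TP2) × (TP1→TP3) = (1343.6, -4100.9, 8069).
So ∂z/∂x = −n_x/n_z = −0.16651 and ∂z/∂y = −n_y/n_z = 0.50823.
Intercept c from TP1: 1052.3 + 36.30 − 250.05 = 838.55.
At (422, 706): z_contact = −70.3 + 358.8 + 838.55 = 1127.1 m.
Depth below ground = 1228 − 1127.1 = 101 m.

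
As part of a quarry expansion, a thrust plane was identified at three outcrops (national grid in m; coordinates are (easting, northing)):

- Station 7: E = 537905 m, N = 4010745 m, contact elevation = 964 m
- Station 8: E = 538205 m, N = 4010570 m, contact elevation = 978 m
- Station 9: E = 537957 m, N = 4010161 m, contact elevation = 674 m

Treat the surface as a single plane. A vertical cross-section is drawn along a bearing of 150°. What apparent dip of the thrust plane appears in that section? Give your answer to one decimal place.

Two edge vectors: Station 7→Station 8 = (300, -175, 14), Station 7→Station 9 = (52, -584, -290).
Normal n = (Station 7→Station 8) × (Station 7→Station 9) = (58926, 87728, -166100).
So ∂z/∂E = −n_x/n_z = 0.35476 and ∂z/∂N = −n_y/n_z = 0.52816.
Unit vector along 150° is (sin 150°, cos 150°) = (0.5000, -0.8660).
Slope in that direction = a·(0.5000) + b·(-0.8660) = −0.28002.
Apparent dip = arctan|0.28002| = 15.6° (true dip is 32.5°, so apparent ≤ true as expected).

15.6°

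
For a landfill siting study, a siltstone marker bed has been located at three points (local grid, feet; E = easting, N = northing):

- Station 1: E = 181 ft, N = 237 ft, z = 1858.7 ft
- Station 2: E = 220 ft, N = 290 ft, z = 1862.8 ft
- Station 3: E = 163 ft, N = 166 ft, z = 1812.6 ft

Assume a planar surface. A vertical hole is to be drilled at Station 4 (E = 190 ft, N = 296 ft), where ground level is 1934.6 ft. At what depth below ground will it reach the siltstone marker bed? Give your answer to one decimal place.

Let the plane be z = a·E + b·N + c.
Station 2−Station 1: 39a + 53b = 4.1;  Station 3−Station 1: −18a − 71b = −46.1.
Solving gives a = −1.18579, b = 0.94992.
Then c = 1858.7 − a·181 − b·237 = 1848.20.
At (190, 296): z_contact = −225.30 + 281.18 + 1848.20 = 1904.07 ft.
Depth below ground = 1934.6 − 1904.07 = 30.5 ft.

30.5 ft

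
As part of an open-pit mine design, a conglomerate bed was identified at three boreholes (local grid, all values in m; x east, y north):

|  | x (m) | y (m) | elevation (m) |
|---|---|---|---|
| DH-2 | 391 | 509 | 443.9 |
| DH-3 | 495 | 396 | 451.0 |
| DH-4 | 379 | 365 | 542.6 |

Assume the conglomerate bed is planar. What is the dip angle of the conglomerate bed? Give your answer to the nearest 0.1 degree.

Two edge vectors: DH-2→DH-3 = (104, -113, 7.1), DH-2→DH-4 = (-12, -144, 98.7).
Normal n = (DH-2→DH-3) × (DH-2→DH-4) = (-10130.7, -10350, -16332).
So ∂z/∂x = −n_x/n_z = −0.62030 and ∂z/∂y = −n_y/n_z = −0.63373.
Gradient magnitude |∇z| = √(a² + b²) = √(0.38477 + 0.40161) = 0.88678.
True dip = arctan(0.88678) = 41.6°, dipping toward NE (azimuth ≈ 044°).

41.6°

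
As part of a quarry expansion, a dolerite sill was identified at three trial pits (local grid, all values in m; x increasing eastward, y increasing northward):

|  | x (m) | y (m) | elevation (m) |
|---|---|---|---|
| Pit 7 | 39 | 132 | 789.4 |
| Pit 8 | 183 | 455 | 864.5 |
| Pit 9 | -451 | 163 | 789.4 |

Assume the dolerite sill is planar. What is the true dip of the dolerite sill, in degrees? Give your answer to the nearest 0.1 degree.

12.8°

Two edge vectors: Pit 7→Pit 8 = (144, 323, 75.1), Pit 7→Pit 9 = (-490, 31, 0).
Normal n = (Pit 7→Pit 8) × (Pit 7→Pit 9) = (-2328.1, -36799, 162734).
So ∂z/∂x = −n_x/n_z = 0.01431 and ∂z/∂y = −n_y/n_z = 0.22613.
Gradient magnitude |∇z| = √(a² + b²) = √(0.00020 + 0.05113) = 0.22658.
True dip = arctan(0.22658) = 12.8°, dipping toward S (azimuth ≈ 184°).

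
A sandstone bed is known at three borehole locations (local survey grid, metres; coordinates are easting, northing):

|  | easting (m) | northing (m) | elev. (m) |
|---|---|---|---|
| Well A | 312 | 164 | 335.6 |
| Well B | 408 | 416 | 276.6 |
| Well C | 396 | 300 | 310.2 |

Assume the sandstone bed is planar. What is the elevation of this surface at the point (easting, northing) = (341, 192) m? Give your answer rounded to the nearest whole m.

Two edge vectors: Well A→Well B = (96, 252, -59), Well A→Well C = (84, 136, -25.4).
Normal n = (Well A→Well B) × (Well A→Well C) = (1623.2, -2517.6, -8112).
So ∂z/∂easting = −n_x/n_z = 0.20010 and ∂z/∂northing = −n_y/n_z = −0.31036.
Intercept c from Well A: 335.6 − 62.43 + 50.90 = 324.07.
At (341, 192): z = 68.2 − 59.6 + 324.07 = 332.7 m.

333 m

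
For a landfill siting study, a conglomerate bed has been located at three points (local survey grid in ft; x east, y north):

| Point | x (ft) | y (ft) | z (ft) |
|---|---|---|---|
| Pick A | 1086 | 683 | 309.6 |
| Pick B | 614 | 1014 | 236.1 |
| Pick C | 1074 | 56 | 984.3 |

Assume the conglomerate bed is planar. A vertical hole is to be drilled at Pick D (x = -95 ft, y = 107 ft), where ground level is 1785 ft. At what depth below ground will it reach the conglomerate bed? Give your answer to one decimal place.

164.2 ft

Two edge vectors: Pick A→Pick B = (-472, 331, -73.5), Pick A→Pick C = (-12, -627, 674.7).
Normal n = (Pick A→Pick B) × (Pick A→Pick C) = (177241.2, 319340.4, 299916).
So ∂z/∂x = −n_x/n_z = −0.590969 and ∂z/∂y = −n_y/n_z = −1.064766.
Intercept c from Pick A: 309.6 + 641.79 + 727.24 = 1678.63.
At (-95, 107): z_contact = 56.14 − 113.93 + 1678.63 = 1620.84 ft.
Depth below ground = 1785 − 1620.84 = 164.2 ft.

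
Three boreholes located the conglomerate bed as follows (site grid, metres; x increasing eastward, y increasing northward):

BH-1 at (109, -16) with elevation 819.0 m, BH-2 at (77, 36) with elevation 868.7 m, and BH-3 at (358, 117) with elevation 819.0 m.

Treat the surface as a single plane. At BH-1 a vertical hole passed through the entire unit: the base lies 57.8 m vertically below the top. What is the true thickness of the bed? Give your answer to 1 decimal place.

Two edge vectors: BH-1→BH-2 = (-32, 52, 49.7), BH-1→BH-3 = (249, 133, 0).
Normal n = (BH-1→BH-2) × (BH-1→BH-3) = (-6610.1, 12375.3, -17204).
So ∂z/∂x = −n_x/n_z = −0.38422 and ∂z/∂y = −n_y/n_z = 0.71933.
|∇z| = √(a²+b²) = 0.81551, so dip δ = arctan(0.81551) = 39.20°.
True thickness = vertical thickness × cos δ = 57.8 × cos 39.20° = 44.8 m.

44.8 m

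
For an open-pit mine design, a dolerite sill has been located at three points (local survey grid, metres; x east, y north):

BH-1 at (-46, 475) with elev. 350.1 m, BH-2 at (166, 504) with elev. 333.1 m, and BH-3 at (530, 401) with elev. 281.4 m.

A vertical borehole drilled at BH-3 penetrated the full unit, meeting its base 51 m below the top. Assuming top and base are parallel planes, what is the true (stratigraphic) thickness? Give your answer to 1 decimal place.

Two edge vectors: BH-1→BH-2 = (212, 29, -17), BH-1→BH-3 = (576, -74, -68.7).
Normal n = (BH-1→BH-2) × (BH-1→BH-3) = (-3250.3, 4772.4, -32392).
So ∂z/∂x = −n_x/n_z = −0.10034 and ∂z/∂y = −n_y/n_z = 0.14733.
|∇z| = √(a²+b²) = 0.17826, so dip δ = arctan(0.17826) = 10.11°.
True thickness = vertical thickness × cos δ = 51 × cos 10.11° = 50.2 m.

50.2 m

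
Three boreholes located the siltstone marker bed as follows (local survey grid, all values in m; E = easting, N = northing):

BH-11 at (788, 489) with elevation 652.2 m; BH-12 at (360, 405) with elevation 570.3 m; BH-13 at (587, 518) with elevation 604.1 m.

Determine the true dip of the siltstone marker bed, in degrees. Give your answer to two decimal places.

Let the plane be z = a·E + b·N + c.
BH-12−BH-11: −428a − 84b = −81.9;  BH-13−BH-11: −201a + 29b = −48.1.
Solving gives a = 0.21899, b = −0.14080.
Gradient magnitude |∇z| = √(a² + b²) = √(0.04796 + 0.01982) = 0.26035.
True dip = arctan(0.26035) = 14.59°, dipping toward WNW (azimuth ≈ 303°).

14.59°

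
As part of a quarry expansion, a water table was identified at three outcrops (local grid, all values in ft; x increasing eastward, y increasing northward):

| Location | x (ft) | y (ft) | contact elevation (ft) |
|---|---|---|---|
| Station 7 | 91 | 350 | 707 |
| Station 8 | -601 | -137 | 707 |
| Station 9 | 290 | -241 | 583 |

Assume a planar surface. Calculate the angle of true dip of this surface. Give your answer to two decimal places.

Let the plane be z = a·x + b·y + c.
Station 8−Station 7: −692a − 487b = 0;  Station 9−Station 7: 199a − 591b = −124.
Solving gives a = −0.11937, b = 0.16962.
Gradient magnitude |∇z| = √(a² + b²) = √(0.01425 + 0.02877) = 0.20741.
True dip = arctan(0.20741) = 11.72°, dipping toward SE (azimuth ≈ 145°).

11.72°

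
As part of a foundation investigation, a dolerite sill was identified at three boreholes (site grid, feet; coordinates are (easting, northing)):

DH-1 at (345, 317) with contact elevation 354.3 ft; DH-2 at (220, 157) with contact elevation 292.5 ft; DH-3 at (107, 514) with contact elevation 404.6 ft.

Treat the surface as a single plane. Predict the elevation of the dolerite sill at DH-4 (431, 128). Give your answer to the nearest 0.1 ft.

296.7 ft

Let the plane be z = a·E + b·N + c.
DH-2−DH-1: −125a − 160b = −61.8;  DH-3−DH-1: −238a + 197b = 50.3.
Solving gives a = 0.06581, b = 0.33484.
Then c = 354.3 − a·345 − b·317 = 225.45.
At (431, 128): z = 28.4 + 42.9 + 225.45 = 296.7 ft.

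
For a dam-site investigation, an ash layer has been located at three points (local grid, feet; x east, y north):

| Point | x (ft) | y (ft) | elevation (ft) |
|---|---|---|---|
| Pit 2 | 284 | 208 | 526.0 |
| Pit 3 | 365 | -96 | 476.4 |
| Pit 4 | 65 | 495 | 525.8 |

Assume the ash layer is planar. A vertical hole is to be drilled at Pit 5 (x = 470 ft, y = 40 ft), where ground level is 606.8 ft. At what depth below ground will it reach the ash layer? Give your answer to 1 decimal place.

Let the plane be z = a·x + b·y + c.
Pit 3−Pit 2: 81a − 304b = −49.6;  Pit 4−Pit 2: −219a + 287b = −0.2.
Solving gives a = 0.32994, b = 0.25107.
Then c = 526 − a·284 − b·208 = 380.07.
At (470, 40): z_contact = 155.07 + 10.04 + 380.07 = 545.19 ft.
Depth below ground = 606.8 − 545.19 = 61.6 ft.

61.6 ft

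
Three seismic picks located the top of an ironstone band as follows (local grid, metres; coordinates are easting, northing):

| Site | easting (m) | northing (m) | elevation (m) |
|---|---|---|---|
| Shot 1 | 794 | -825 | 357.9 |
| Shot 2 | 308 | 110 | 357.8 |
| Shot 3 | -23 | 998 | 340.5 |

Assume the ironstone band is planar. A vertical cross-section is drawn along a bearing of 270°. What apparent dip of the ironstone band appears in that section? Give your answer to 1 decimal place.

7.5°

Two edge vectors: Shot 1→Shot 2 = (-486, 935, -0.1), Shot 1→Shot 3 = (-817, 1823, -17.4).
Normal n = (Shot 1→Shot 2) × (Shot 1→Shot 3) = (-16086.7, -8374.7, -122083).
So ∂z/∂easting = −n_x/n_z = −0.13177 and ∂z/∂northing = −n_y/n_z = −0.06860.
Unit vector along 270° is (sin 270°, cos 270°) = (-1.0000, -0.0000).
Slope in that direction = a·(-1.0000) + b·(-0.0000) = 0.13177.
Apparent dip = arctan|0.13177| = 7.5° (true dip is 8.4°, so apparent ≤ true as expected).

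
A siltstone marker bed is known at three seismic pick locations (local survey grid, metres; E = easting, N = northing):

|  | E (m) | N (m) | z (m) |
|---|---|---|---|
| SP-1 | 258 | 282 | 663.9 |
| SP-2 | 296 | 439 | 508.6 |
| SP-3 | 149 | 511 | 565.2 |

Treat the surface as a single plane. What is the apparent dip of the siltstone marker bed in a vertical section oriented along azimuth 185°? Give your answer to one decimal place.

Two edge vectors: SP-1→SP-2 = (38, 157, -155.3), SP-1→SP-3 = (-109, 229, -98.7).
Normal n = (SP-1→SP-2) × (SP-1→SP-3) = (20067.8, 20678.3, 25815).
So ∂z/∂E = −n_x/n_z = −0.77737 and ∂z/∂N = −n_y/n_z = −0.80102.
Unit vector along 185° is (sin 185°, cos 185°) = (-0.0872, -0.9962).
Slope in that direction = a·(-0.0872) + b·(-0.9962) = 0.86572.
Apparent dip = arctan|0.86572| = 40.9° (true dip is 48.1°, so apparent ≤ true as expected).

40.9°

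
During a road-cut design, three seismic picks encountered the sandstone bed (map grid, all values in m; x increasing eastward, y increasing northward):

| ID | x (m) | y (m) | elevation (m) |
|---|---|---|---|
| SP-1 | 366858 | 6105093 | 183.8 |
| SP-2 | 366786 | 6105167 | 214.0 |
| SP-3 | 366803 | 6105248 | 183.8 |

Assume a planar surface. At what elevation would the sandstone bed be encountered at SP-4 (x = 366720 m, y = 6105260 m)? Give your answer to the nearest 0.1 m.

Two edge vectors: SP-1→SP-2 = (-72, 74, 30.2), SP-1→SP-3 = (-55, 155, 0).
Normal n = (SP-1→SP-2) × (SP-1→SP-3) = (-4681, -1661, -7090).
So ∂z/∂x = −n_x/n_z = −0.660225670 and ∂z/∂y = −n_y/n_z = −0.234273625.
Intercept c from SP-1: 183.8 + 242209.07 + 1430262.27 = 1672655.14.
At (366720, 6105260): z = −242118.0 − 1430301.4 + 1672655.14 = 235.8 m.

235.8 m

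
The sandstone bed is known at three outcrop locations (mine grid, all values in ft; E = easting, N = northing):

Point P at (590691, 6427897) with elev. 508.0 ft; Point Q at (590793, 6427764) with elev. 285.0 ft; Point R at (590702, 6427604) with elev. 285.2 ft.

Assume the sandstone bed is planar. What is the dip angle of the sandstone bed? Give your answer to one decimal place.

55.3°

Two edge vectors: Point P→Point Q = (102, -133, -223), Point P→Point R = (11, -293, -222.8).
Normal n = (Point P→Point Q) × (Point P→Point R) = (-35706.6, 20272.6, -28423).
So ∂z/∂E = −n_x/n_z = −1.25626 and ∂z/∂N = −n_y/n_z = 0.71325.
Gradient magnitude |∇z| = √(a² + b²) = √(1.57818 + 0.50872) = 1.44461.
True dip = arctan(1.44461) = 55.3°, dipping toward ESE (azimuth ≈ 120°).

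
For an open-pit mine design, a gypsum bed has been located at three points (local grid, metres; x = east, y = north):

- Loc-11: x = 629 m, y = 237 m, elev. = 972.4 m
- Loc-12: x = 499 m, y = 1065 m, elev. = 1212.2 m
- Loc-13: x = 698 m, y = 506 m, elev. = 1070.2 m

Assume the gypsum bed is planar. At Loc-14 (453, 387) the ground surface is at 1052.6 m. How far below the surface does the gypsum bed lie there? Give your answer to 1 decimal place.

Two edge vectors: Loc-11→Loc-12 = (-130, 828, 239.8), Loc-11→Loc-13 = (69, 269, 97.8).
Normal n = (Loc-11→Loc-12) × (Loc-11→Loc-13) = (16472.2, 29260.2, -92102).
So ∂z/∂x = −n_x/n_z = 0.178847 and ∂z/∂y = −n_y/n_z = 0.317693.
Intercept c from Loc-11: 972.4 − 112.49 − 75.29 = 784.61.
At (453, 387): z_contact = 81.02 + 122.95 + 784.61 = 988.58 m.
Depth below ground = 1052.6 − 988.58 = 64.0 m.

64.0 m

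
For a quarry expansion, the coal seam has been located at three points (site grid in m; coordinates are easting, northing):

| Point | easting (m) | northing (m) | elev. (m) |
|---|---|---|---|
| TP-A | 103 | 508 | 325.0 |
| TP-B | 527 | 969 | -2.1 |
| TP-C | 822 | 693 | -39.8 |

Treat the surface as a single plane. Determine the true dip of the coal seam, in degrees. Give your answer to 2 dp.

Two edge vectors: TP-A→TP-B = (424, 461, -327.1), TP-A→TP-C = (719, 185, -364.8).
Normal n = (TP-A→TP-B) × (TP-A→TP-C) = (-107659.3, -80509.7, -253019).
So ∂z/∂easting = −n_x/n_z = −0.42550 and ∂z/∂northing = −n_y/n_z = −0.31820.
Gradient magnitude |∇z| = √(a² + b²) = √(0.18105 + 0.10125) = 0.53132.
True dip = arctan(0.53132) = 27.98°, dipping toward NE (azimuth ≈ 053°).

27.98°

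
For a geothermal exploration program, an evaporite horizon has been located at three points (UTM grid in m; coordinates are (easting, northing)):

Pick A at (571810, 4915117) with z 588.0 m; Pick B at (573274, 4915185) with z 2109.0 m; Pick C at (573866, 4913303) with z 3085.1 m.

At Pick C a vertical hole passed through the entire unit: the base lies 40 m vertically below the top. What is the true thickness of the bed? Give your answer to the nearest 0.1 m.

27.4 m

Let the plane be z = a·E + b·N + c.
Pick B−Pick A: 1464a + 68b = 1521;  Pick C−Pick A: 2056a − 1814b = 2497.1.
Solving gives a = 1.04772, b = −0.18908.
|∇z| = √(a²+b²) = 1.06464, so dip δ = arctan(1.06464) = 46.79°.
True thickness = vertical thickness × cos δ = 40 × cos 46.79° = 27.4 m.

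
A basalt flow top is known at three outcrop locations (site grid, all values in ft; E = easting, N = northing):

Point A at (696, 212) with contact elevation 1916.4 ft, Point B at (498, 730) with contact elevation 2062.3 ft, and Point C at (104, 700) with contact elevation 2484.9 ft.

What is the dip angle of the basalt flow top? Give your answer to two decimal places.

Let the plane be z = a·E + b·N + c.
Point B−Point A: −198a + 518b = 145.9;  Point C−Point A: −592a + 488b = 568.5.
Solving gives a = −1.06309, b = −0.12470.
Gradient magnitude |∇z| = √(a² + b²) = √(1.13017 + 0.01555) = 1.07038.
True dip = arctan(1.07038) = 46.95°, dipping toward E (azimuth ≈ 083°).

46.95°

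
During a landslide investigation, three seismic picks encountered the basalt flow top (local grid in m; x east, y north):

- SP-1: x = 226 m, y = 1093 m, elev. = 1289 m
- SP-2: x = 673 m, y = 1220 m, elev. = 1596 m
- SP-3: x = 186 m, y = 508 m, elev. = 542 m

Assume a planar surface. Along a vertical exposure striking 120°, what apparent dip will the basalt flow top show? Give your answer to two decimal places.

18.83°

Two edge vectors: SP-1→SP-2 = (447, 127, 307), SP-1→SP-3 = (-40, -585, -747).
Normal n = (SP-1→SP-2) × (SP-1→SP-3) = (84726, 321629, -256415).
So ∂z/∂x = −n_x/n_z = 0.33043 and ∂z/∂y = −n_y/n_z = 1.25433.
Unit vector along 120° is (sin 120°, cos 120°) = (0.8660, -0.5000).
Slope in that direction = a·(0.8660) + b·(-0.5000) = −0.34101.
Apparent dip = arctan|0.34101| = 18.83° (true dip is 52.4°, so apparent ≤ true as expected).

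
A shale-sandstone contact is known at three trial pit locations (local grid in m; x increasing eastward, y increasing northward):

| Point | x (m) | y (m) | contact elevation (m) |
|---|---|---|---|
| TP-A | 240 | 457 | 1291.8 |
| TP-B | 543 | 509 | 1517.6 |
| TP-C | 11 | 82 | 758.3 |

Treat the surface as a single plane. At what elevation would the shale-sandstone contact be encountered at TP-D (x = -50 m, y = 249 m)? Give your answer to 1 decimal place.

904.7 m

Two edge vectors: TP-A→TP-B = (303, 52, 225.8), TP-A→TP-C = (-229, -375, -533.5).
Normal n = (TP-A→TP-B) × (TP-A→TP-C) = (56933, 109942.3, -101717).
So ∂z/∂x = −n_x/n_z = 0.55972 and ∂z/∂y = −n_y/n_z = 1.08086.
Intercept c from TP-A: 1291.8 − 134.33 − 493.96 = 663.51.
At (-50, 249): z = −28.0 + 269.1 + 663.51 = 904.7 m.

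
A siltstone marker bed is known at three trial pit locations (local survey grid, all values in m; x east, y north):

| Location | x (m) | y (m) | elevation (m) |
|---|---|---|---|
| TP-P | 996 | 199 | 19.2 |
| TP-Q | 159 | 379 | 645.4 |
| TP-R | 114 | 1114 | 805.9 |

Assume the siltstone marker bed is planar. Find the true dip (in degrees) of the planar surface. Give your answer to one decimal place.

36.2°

Two edge vectors: TP-P→TP-Q = (-837, 180, 626.2), TP-P→TP-R = (-882, 915, 786.7).
Normal n = (TP-P→TP-Q) × (TP-P→TP-R) = (-431367, 106159.5, -607095).
So ∂z/∂x = −n_x/n_z = −0.71054 and ∂z/∂y = −n_y/n_z = 0.17486.
Gradient magnitude |∇z| = √(a² + b²) = √(0.50487 + 0.03058) = 0.73174.
True dip = arctan(0.73174) = 36.2°, dipping toward ESE (azimuth ≈ 104°).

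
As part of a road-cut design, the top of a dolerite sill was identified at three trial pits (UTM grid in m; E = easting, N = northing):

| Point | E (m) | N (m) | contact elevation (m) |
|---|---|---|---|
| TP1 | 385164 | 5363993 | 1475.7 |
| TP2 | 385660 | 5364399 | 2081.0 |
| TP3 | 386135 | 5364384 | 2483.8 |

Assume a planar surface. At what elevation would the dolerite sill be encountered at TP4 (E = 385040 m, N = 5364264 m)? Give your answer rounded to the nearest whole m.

Let the plane be z = a·E + b·N + c.
TP2−TP1: 496a + 406b = 605.3;  TP3−TP1: 971a + 391b = 1008.1.
Solving gives a = 0.86183184, b = 0.43800839.
Then c = 1475.7 − a·385164 − b·5363993 = −2679944.83.
At (385040, 5364264): z = 331839.7 + 2349592.6 − 2679944.83 = 1487.5 m.

1488 m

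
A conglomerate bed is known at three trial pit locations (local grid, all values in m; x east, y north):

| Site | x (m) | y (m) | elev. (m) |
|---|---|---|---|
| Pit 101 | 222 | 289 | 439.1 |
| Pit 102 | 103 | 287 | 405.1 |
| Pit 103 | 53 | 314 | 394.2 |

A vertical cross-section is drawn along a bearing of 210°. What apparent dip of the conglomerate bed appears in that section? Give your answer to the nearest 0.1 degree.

Let the plane be z = a·x + b·y + c.
Pit 102−Pit 101: −119a − 2b = −34;  Pit 103−Pit 101: −169a + 25b = −44.9.
Solving gives a = 0.28367, b = 0.12161.
Unit vector along 210° is (sin 210°, cos 210°) = (-0.5000, -0.8660).
Slope in that direction = a·(-0.5000) + b·(-0.8660) = −0.24715.
Apparent dip = arctan|0.24715| = 13.9° (true dip is 17.2°, so apparent ≤ true as expected).

13.9°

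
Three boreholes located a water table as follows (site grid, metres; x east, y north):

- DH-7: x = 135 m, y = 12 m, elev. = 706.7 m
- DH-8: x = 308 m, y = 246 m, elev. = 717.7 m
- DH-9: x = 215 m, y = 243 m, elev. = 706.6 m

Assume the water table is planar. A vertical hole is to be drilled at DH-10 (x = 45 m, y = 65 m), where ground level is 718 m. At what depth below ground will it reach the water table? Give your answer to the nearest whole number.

24 m

Two edge vectors: DH-7→DH-8 = (173, 234, 11), DH-7→DH-9 = (80, 231, -0.1).
Normal n = (DH-7→DH-8) × (DH-7→DH-9) = (-2564.4, 897.3, 21243).
So ∂z/∂x = −n_x/n_z = 0.12072 and ∂z/∂y = −n_y/n_z = −0.04224.
Intercept c from DH-7: 706.7 − 16.30 + 0.51 = 690.91.
At (45, 65): z_contact = 5.4 − 2.7 + 690.91 = 693.6 m.
Depth below ground = 718 − 693.6 = 24 m.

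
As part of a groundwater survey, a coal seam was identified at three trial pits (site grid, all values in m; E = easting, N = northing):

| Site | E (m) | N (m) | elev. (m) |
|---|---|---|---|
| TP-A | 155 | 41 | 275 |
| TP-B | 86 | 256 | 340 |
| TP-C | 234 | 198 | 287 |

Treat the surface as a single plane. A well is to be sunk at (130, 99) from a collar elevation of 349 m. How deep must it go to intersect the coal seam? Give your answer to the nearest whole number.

Two edge vectors: TP-A→TP-B = (-69, 215, 65), TP-A→TP-C = (79, 157, 12).
Normal n = (TP-A→TP-B) × (TP-A→TP-C) = (-7625, 5963, -27818).
So ∂z/∂E = −n_x/n_z = −0.27410 and ∂z/∂N = −n_y/n_z = 0.21436.
Intercept c from TP-A: 275 + 42.49 − 8.79 = 308.70.
At (130, 99): z_contact = −35.6 + 21.2 + 308.70 = 294.3 m.
Depth below ground = 349 − 294.3 = 55 m.

55 m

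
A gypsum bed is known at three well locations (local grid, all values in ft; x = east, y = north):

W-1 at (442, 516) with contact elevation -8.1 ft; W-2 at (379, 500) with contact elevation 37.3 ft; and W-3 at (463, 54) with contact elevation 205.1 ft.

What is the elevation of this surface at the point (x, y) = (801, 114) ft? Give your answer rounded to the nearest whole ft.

-26 ft

Two edge vectors: W-1→W-2 = (-63, -16, 45.4), W-1→W-3 = (21, -462, 213.2).
Normal n = (W-1→W-2) × (W-1→W-3) = (17563.6, 14385, 29442).
So ∂z/∂x = −n_x/n_z = −0.59655 and ∂z/∂y = −n_y/n_z = −0.48859.
Intercept c from W-1: -8.1 + 263.67 + 252.11 = 507.69.
At (801, 114): z = −477.8 − 55.7 + 507.69 = -25.8 ft.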